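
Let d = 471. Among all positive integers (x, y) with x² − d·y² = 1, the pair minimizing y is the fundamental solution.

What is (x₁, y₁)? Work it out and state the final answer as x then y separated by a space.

[21; 1,2,2,1,3,…,2,1,42] for √471; ℓ=14 ⇒ convergent index 13
a_0=21:  p_0=21·1+0=21,  q_0=21·0+1=1
a_1=1:  p_1=1·21+1=22,  q_1=1·1+0=1
…
a_10=1:  p_10=1·644804+198665=843469,  q_10=1·29711+9154=38865
…
a_12=2:  p_12=2·2331742+843469=5506953,  q_12=2·107441+38865=253747
a_13=1:  p_13=1·5506953+2331742=7838695,  q_13=1·253747+107441=361188
→ (7838695, 361188).  Check: 7838695²=61445139303025, 471·361188²=61445139303024, difference 1.

7838695 361188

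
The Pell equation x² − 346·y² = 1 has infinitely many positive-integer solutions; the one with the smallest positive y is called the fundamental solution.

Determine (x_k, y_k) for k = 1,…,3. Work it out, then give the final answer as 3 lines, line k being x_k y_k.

[18; 1,1,1,1,36] for √346; ℓ=5 ⇒ convergent index 9
a_0=18:  p_0=18·1+0=18,  q_0=18·0+1=1
a_1=1:  p_1=1·18+1=19,  q_1=1·1+0=1
a_2=1:  p_2=1·19+18=37,  q_2=1·1+1=2
a_3=1:  p_3=1·37+19=56,  q_3=1·2+1=3
…
a_8=1:  p_8=1·6901+3497=10398,  q_8=1·371+188=559
a_9=1:  p_9=1·10398+6901=17299,  q_9=1·559+371=930
fundamental: x₁=17299, y₁=930  (since 299255401 − 346·864900 = 1)
(x_2, y_2) = (17299·17299 + 346·930·930, 17299·930 + 930·17299) = (598510801, 32176140)
(x_3, y_3) = (17299·598510801 + 346·930·32176140, 17299·32176140 + 930·598510801) = (20707276675699, 1113230090790)

17299 930
598510801 32176140
20707276675699 1113230090790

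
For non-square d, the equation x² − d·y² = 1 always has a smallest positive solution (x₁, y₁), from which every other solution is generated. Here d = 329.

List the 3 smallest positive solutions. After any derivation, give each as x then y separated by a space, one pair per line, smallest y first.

2376415 131016
11294696504449 622696775280
53681772387237964255 2959571914453911384

√329 = [18; 7,4,2,1,1,4,1,1,2,4,7,36, …], period ℓ=12 (even) → k=11
i=0: a=18 ⇒ p=18, q=1
i=1: a=7 ⇒ p=127, q=7
…
i=4: a=1 ⇒ p=1705, q=94
i=5: a=1 ⇒ p=2884, q=159
…
i=7: a=1 ⇒ p=16125, q=889
i=8: a=1 ⇒ p=29366, q=1619
i=9: a=2 ⇒ p=74857, q=4127
i=10: a=4 ⇒ p=328794, q=18127
i=11: a=7 ⇒ p=2376415, q=131016
fundamental: x₁=2376415, y₁=131016  (since 5647348252225 − 329·17165192256 = 1)
(2376415+131016√329)^2 = 11294696504449 + 622696775280√329
(2376415+131016√329)^3 = 53681772387237964255 + 2959571914453911384√329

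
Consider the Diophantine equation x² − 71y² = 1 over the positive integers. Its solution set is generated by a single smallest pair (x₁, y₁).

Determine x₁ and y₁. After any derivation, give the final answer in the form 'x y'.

[8; 2,2,1,7,1,2,2,16] for √71; ℓ=8 ⇒ convergent index 7
step 0: (8, 1)  from 8·(1,0) + (0,1)
step 1: (17, 2)  from 2·(8,1) + (1,0)
step 2: (42, 5)  from 2·(17,2) + (8,1)
…
step 5: (514, 61)  from 1·(455,54) + (59,7)
step 6: (1483, 176)  from 2·(514,61) + (455,54)
step 7: (3480, 413)  from 2·(1483,176) + (514,61)
→ (3480, 413).  Check: 3480²=12110400, 71·413²=12110399, difference 1.

3480 413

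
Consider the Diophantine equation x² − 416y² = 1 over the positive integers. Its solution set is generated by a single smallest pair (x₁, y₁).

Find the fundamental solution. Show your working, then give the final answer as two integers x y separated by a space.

5201 255

√416 = [20; 2,1,1,9,1,1,2,40, …], period ℓ=8 (even) → k=7
k=0  a_k=20  p_k/q_k = 20/1
k=1  a_k=2  p_k/q_k = 41/2
…
k=4  a_k=9  p_k/q_k = 979/48
k=5  a_k=1  p_k/q_k = 1081/53
k=6  a_k=1  p_k/q_k = 2060/101
k=7  a_k=2  p_k/q_k = 5201/255
→ (5201, 255).  Check: 5201²=27050401, 416·255²=27050400, difference 1.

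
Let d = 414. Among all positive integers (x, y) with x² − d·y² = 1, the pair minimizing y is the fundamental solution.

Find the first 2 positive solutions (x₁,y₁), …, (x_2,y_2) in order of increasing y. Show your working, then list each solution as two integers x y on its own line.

√414 = [20; 2,1,7,2,7,1,2,40, …], period ℓ=8 (even) → k=7
a_0=20:  p_0=20·1+0=20,  q_0=20·0+1=1
a_1=2:  p_1=2·20+1=41,  q_1=2·1+0=2
…
a_5=7:  p_5=7·997+468=7447,  q_5=7·49+23=366
a_6=1:  p_6=1·7447+997=8444,  q_6=1·366+49=415
a_7=2:  p_7=2·8444+7447=24335,  q_7=2·415+366=1196
(x₁, y₁) = (24335, 1196);  24335² − 414·1196² = 1 ✓
(x_2, y_2) = (24335·24335 + 414·1196·1196, 24335·1196 + 1196·24335) = (1184384449, 58209320)

24335 1196
1184384449 58209320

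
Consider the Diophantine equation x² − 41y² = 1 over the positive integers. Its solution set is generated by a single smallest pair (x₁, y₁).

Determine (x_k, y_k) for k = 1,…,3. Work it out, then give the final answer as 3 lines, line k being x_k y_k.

2049 320
8396801 1311360
34410088449 5373952960

[6; 2,2,12] for √41; ℓ=3 ⇒ convergent index 5
step 0: (6, 1)  from 6·(1,0) + (0,1)
…
step 4: (826, 129)  from 2·(397,62) + (32,5)
step 5: (2049, 320)  from 2·(826,129) + (397,62)
(x₁, y₁) = (2049, 320);  2049² − 41·320² = 1 ✓
(2049+320√41)^2 = 8396801 + 1311360√41
(2049+320√41)^3 = 34410088449 + 5373952960√41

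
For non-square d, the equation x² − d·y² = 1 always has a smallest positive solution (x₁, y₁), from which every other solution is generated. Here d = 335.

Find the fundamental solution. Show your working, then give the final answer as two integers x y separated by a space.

[18; 3,3,3,36] for √335; ℓ=4 ⇒ convergent index 3
i=0: a=18 ⇒ p=18, q=1
i=1: a=3 ⇒ p=55, q=3
i=2: a=3 ⇒ p=183, q=10
i=3: a=3 ⇒ p=604, q=33
fundamental: x₁=604, y₁=33  (since 364816 − 335·1089 = 1)

604 33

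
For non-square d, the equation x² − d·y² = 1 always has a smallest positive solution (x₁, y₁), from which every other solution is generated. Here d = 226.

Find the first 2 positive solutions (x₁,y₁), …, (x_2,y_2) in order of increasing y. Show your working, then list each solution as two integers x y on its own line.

451 30
406801 27060

√226 = [15; 30, …], period ℓ=1 (odd) → k=1
i=0: a=15 ⇒ p=15, q=1
i=1: a=30 ⇒ p=451, q=30
→ (451, 30).  Check: 451²=203401, 226·30²=203400, difference 1.
(451+30√226)^2 = 406801 + 27060√226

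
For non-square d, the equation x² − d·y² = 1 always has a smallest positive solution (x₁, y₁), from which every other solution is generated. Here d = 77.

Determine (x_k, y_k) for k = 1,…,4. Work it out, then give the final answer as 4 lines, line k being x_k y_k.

351 40
246401 28080
172973151 19712120
121426905601 13837880160

d=77: √d = [8; 1,3,2,3,1,16] (ℓ=6, even), read p_5/q_5
a_0=8:  p_0=8·1+0=8,  q_0=8·0+1=1
…
a_4=3:  p_4=3·79+35=272,  q_4=3·9+4=31
a_5=1:  p_5=1·272+79=351,  q_5=1·31+9=40
→ (351, 40).  Check: 351²=123201, 77·40²=123200, difference 1.
n=2: (351,40)∘(351,40) = (351·351+77·40·40, 351·40+40·351) = (246401,28080)
n=3: (246401,28080)∘(351,40) = (351·246401+77·40·28080, 351·28080+40·246401) = (172973151,19712120)
n=4: (172973151,19712120)∘(351,40) = (351·172973151+77·40·19712120, 351·19712120+40·172973151) = (121426905601,13837880160)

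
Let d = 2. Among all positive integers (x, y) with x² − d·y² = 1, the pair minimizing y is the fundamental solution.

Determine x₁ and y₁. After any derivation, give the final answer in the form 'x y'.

3 2

√2 → a₀=1, period (2); ℓ=1 odd so k=1
a_0=1:  p_0=1·1+0=1,  q_0=1·0+1=1
a_1=2:  p_1=2·1+1=3,  q_1=2·1+0=2
fundamental: x₁=3, y₁=2  (since 9 − 2·4 = 1)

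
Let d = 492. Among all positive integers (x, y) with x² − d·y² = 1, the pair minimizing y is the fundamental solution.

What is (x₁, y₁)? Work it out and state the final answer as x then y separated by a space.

29767 1342

[22; 5,1,1,10,1,1,5,44] for √492; ℓ=8 ⇒ convergent index 7
step 0: (22, 1)  from 22·(1,0) + (0,1)
step 1: (111, 5)  from 5·(22,1) + (1,0)
step 2: (133, 6)  from 1·(111,5) + (22,1)
step 3: (244, 11)  from 1·(133,6) + (111,5)
step 4: (2573, 116)  from 10·(244,11) + (133,6)
step 5: (2817, 127)  from 1·(2573,116) + (244,11)
step 6: (5390, 243)  from 1·(2817,127) + (2573,116)
step 7: (29767, 1342)  from 5·(5390,243) + (2817,127)
→ (29767, 1342).  Check: 29767²=886074289, 492·1342²=886074288, difference 1.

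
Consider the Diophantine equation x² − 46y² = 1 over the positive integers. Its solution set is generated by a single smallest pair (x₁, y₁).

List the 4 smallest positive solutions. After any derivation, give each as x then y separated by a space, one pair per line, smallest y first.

d=46: √d = [6; 1,3,1,1,2,6,2,1,1,3,1,12] (ℓ=12, even), read p_11/q_11
k=0  a_k=6  p_k/q_k = 6/1
k=1  a_k=1  p_k/q_k = 7/1
k=2  a_k=3  p_k/q_k = 27/4
…
k=8  a_k=1  p_k/q_k = 3147/464
k=9  a_k=1  p_k/q_k = 5297/781
k=10  a_k=3  p_k/q_k = 19038/2807
k=11  a_k=1  p_k/q_k = 24335/3588
→ (24335, 3588).  Check: 24335²=592192225, 46·3588²=592192224, difference 1.
k=2:  x_2 = 24335·24335+46·3588·3588 = 1184384449,  y_2 = 24335·3588+3588·24335 = 174627960
k=3:  x_3 = 24335·1184384449+46·3588·174627960 = 57643991108495,  y_3 = 24335·174627960+3588·1184384449 = 8499142809612
k=4:  x_4 = 24335·57643991108495+46·3588·8499142809612 = 2805533046066067201,  y_4 = 24335·8499142809612+3588·57643991108495 = 413653280369188080

24335 3588
1184384449 174627960
57643991108495 8499142809612
2805533046066067201 413653280369188080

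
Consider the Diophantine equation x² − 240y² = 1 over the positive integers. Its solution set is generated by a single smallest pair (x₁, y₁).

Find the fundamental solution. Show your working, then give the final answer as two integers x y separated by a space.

d=240: √d = [15; 2,30] (ℓ=2, even), read p_1/q_1
a_0=15:  p_0=15·1+0=15,  q_0=15·0+1=1
a_1=2:  p_1=2·15+1=31,  q_1=2·1+0=2
→ (31, 2).  Check: 31²=961, 240·2²=960, difference 1.

31 2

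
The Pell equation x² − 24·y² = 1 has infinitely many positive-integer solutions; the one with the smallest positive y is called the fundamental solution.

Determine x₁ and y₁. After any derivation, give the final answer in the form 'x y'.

√24 = [4; 1,8, …], period ℓ=2 (even) → k=1
step 0: (4, 1)  from 4·(1,0) + (0,1)
step 1: (5, 1)  from 1·(4,1) + (1,0)
→ (5, 1).  Check: 5²=25, 24·1²=24, difference 1.

5 1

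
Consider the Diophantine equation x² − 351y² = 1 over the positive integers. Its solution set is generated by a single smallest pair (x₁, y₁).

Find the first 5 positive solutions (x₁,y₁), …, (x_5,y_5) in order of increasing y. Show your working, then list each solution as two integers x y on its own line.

62425 3332
7793761249 416000200
973051091875225 51937624966668
121485428812828080001 6484412476672499600
15167455786308534696249625 809578897660623950093332

[18; 1,2,1,3,2,2,2,3,1,2,1,36] for √351; ℓ=12 ⇒ convergent index 11
i=0: a=18 ⇒ p=18, q=1
i=1: a=1 ⇒ p=19, q=1
i=2: a=2 ⇒ p=56, q=3
i=3: a=1 ⇒ p=75, q=4
i=4: a=3 ⇒ p=281, q=15
i=5: a=2 ⇒ p=637, q=34
i=6: a=2 ⇒ p=1555, q=83
i=7: a=2 ⇒ p=3747, q=200
i=8: a=3 ⇒ p=12796, q=683
i=9: a=1 ⇒ p=16543, q=883
i=10: a=2 ⇒ p=45882, q=2449
i=11: a=1 ⇒ p=62425, q=3332
→ (62425, 3332).  Check: 62425²=3896880625, 351·3332²=3896880624, difference 1.
n=2: (62425,3332)∘(62425,3332) = (62425·62425+351·3332·3332, 62425·3332+3332·62425) = (7793761249,416000200)
n=3: (7793761249,416000200)∘(62425,3332) = (62425·7793761249+351·3332·416000200, 62425·416000200+3332·7793761249) = (973051091875225,51937624966668)
n=4: (973051091875225,51937624966668)∘(62425,3332) = (62425·973051091875225+351·3332·51937624966668, 62425·51937624966668+3332·973051091875225) = (121485428812828080001,6484412476672499600)
n=5: (121485428812828080001,6484412476672499600)∘(62425,3332) = (62425·121485428812828080001+351·3332·6484412476672499600, 62425·6484412476672499600+3332·121485428812828080001) = (15167455786308534696249625,809578897660623950093332)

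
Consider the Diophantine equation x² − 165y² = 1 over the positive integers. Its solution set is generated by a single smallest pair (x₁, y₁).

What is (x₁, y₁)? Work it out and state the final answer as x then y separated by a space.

d=165: √d = [12; 1,5,2,5,1,24] (ℓ=6, even), read p_5/q_5
i=0: a=12 ⇒ p=12, q=1
i=1: a=1 ⇒ p=13, q=1
…
i=3: a=2 ⇒ p=167, q=13
i=4: a=5 ⇒ p=912, q=71
i=5: a=1 ⇒ p=1079, q=84
(x₁, y₁) = (1079, 84);  1079² − 165·84² = 1 ✓

1079 84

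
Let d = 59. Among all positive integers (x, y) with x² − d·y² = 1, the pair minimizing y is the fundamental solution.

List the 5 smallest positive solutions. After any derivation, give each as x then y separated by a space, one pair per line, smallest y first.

530 69
561799 73140
595506410 77528331
631236232801 82179957720
669109811262650 87110677654869

d=59: √d = [7; 1,2,7,2,1,14] (ℓ=6, even), read p_5/q_5
k=0  a_k=7  p_k/q_k = 7/1
k=1  a_k=1  p_k/q_k = 8/1
…
k=3  a_k=7  p_k/q_k = 169/22
k=4  a_k=2  p_k/q_k = 361/47
k=5  a_k=1  p_k/q_k = 530/69
(x₁, y₁) = (530, 69);  530² − 59·69² = 1 ✓
(x_2, y_2) = (530·530 + 59·69·69, 530·69 + 69·530) = (561799, 73140)
(x_3, y_3) = (530·561799 + 59·69·73140, 530·73140 + 69·561799) = (595506410, 77528331)
(x_4, y_4) = (530·595506410 + 59·69·77528331, 530·77528331 + 69·595506410) = (631236232801, 82179957720)
(x_5, y_5) = (530·631236232801 + 59·69·82179957720, 530·82179957720 + 69·631236232801) = (669109811262650, 87110677654869)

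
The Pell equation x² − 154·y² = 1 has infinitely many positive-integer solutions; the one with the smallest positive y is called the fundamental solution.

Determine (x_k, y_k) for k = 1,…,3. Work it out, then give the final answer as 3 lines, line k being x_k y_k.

21295 1716
906954049 73084440
38627172925615 3112666297884

d=154: √d = [12; 2,2,3,1,2,1,3,2,2,24] (ℓ=10, even), read p_9/q_9
k=0  a_k=12  p_k/q_k = 12/1
…
k=2  a_k=2  p_k/q_k = 62/5
k=3  a_k=3  p_k/q_k = 211/17
k=4  a_k=1  p_k/q_k = 273/22
k=5  a_k=2  p_k/q_k = 757/61
k=6  a_k=1  p_k/q_k = 1030/83
…
k=8  a_k=2  p_k/q_k = 8724/703
k=9  a_k=2  p_k/q_k = 21295/1716
(x₁, y₁) = (21295, 1716);  21295² − 154·1716² = 1 ✓
k=2:  x_2 = 21295·21295+154·1716·1716 = 906954049,  y_2 = 21295·1716+1716·21295 = 73084440
k=3:  x_3 = 21295·906954049+154·1716·73084440 = 38627172925615,  y_3 = 21295·73084440+1716·906954049 = 3112666297884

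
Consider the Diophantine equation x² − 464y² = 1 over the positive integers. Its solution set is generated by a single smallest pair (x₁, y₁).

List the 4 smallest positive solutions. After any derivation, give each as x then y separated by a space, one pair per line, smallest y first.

d=464: √d = [21; 1,1,5,1,1,1,5,1,1,42] (ℓ=10, even), read p_9/q_9
step 0: (21, 1)  from 21·(1,0) + (0,1)
step 1: (22, 1)  from 1·(21,1) + (1,0)
…
step 5: (517, 24)  from 1·(280,13) + (237,11)
step 6: (797, 37)  from 1·(517,24) + (280,13)
step 7: (4502, 209)  from 5·(797,37) + (517,24)
step 8: (5299, 246)  from 1·(4502,209) + (797,37)
step 9: (9801, 455)  from 1·(5299,246) + (4502,209)
fundamental: x₁=9801, y₁=455  (since 96059601 − 464·207025 = 1)
k=2:  x_2 = 9801·9801+464·455·455 = 192119201,  y_2 = 9801·455+455·9801 = 8918910
k=3:  x_3 = 9801·192119201+464·455·8918910 = 3765920568201,  y_3 = 9801·8918910+455·192119201 = 174828473365
k=4:  x_4 = 9801·3765920568201+464·455·174828473365 = 73819574785756801,  y_4 = 9801·174828473365+455·3765920568201 = 3426987725981820

9801 455
192119201 8918910
3765920568201 174828473365
73819574785756801 3426987725981820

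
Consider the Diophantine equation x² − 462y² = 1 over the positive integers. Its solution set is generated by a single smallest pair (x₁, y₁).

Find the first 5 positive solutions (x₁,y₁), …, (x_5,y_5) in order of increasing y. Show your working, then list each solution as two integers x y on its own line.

43 2
3697 172
317899 14790
27335617 1271768
2350545163 109357258

√462 → a₀=21, period (2,42); ℓ=2 even so k=1
k=0  a_k=21  p_k/q_k = 21/1
k=1  a_k=2  p_k/q_k = 43/2
→ (43, 2).  Check: 43²=1849, 462·2²=1848, difference 1.
(43+2√462)^2 = 3697 + 172√462
(43+2√462)^3 = 317899 + 14790√462
(43+2√462)^4 = 27335617 + 1271768√462
(43+2√462)^5 = 2350545163 + 109357258√462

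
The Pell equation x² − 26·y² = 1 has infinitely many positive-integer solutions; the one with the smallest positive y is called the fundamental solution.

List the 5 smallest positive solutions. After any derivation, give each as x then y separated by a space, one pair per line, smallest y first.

d=26: √d = [5; 10] (ℓ=1, odd), read p_1/q_1
i=0: a=5 ⇒ p=5, q=1
i=1: a=10 ⇒ p=51, q=10
(x₁, y₁) = (51, 10);  51² − 26·10² = 1 ✓
(x_2, y_2) = (51·51 + 26·10·10, 51·10 + 10·51) = (5201, 1020)
(x_3, y_3) = (51·5201 + 26·10·1020, 51·1020 + 10·5201) = (530451, 104030)
(x_4, y_4) = (51·530451 + 26·10·104030, 51·104030 + 10·530451) = (54100801, 10610040)
(x_5, y_5) = (51·54100801 + 26·10·10610040, 51·10610040 + 10·54100801) = (5517751251, 1082120050)

51 10
5201 1020
530451 104030
54100801 10610040
5517751251 1082120050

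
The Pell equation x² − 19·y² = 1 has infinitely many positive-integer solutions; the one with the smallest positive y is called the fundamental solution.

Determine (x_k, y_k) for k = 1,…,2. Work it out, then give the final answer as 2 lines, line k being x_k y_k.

√19 = [4; 2,1,3,1,2,8, …], period ℓ=6 (even) → k=5
a_0=4:  p_0=4·1+0=4,  q_0=4·0+1=1
a_1=2:  p_1=2·4+1=9,  q_1=2·1+0=2
a_2=1:  p_2=1·9+4=13,  q_2=1·2+1=3
…
a_4=1:  p_4=1·48+13=61,  q_4=1·11+3=14
a_5=2:  p_5=2·61+48=170,  q_5=2·14+11=39
fundamental: x₁=170, y₁=39  (since 28900 − 19·1521 = 1)
k=2:  x_2 = 170·170+19·39·39 = 57799,  y_2 = 170·39+39·170 = 13260

170 39
57799 13260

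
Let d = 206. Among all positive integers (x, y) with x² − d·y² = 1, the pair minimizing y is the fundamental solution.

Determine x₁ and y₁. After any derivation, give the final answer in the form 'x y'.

√206 → a₀=14, period (2,1,5,14,5,1,2,28); ℓ=8 even so k=7
k=0  a_k=14  p_k/q_k = 14/1
k=1  a_k=2  p_k/q_k = 29/2
k=2  a_k=1  p_k/q_k = 43/3
k=3  a_k=5  p_k/q_k = 244/17
…
k=5  a_k=5  p_k/q_k = 17539/1222
k=6  a_k=1  p_k/q_k = 20998/1463
k=7  a_k=2  p_k/q_k = 59535/4148
(x₁, y₁) = (59535, 4148);  59535² − 206·4148² = 1 ✓

59535 4148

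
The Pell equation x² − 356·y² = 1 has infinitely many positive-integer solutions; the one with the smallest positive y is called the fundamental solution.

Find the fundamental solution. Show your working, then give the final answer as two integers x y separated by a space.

500001 26500

√356 = [18; 1,6,1,1,2,…,6,1,36, …], period ℓ=14 (even) → k=13
i=0: a=18 ⇒ p=18, q=1
…
i=2: a=6 ⇒ p=132, q=7
i=3: a=1 ⇒ p=151, q=8
…
i=5: a=2 ⇒ p=717, q=38
i=6: a=1 ⇒ p=1000, q=53
…
i=9: a=2 ⇒ p=28151, q=1492
…
i=12: a=6 ⇒ p=433982, q=23001
i=13: a=1 ⇒ p=500001, q=26500
→ (500001, 26500).  Check: 500001²=250001000001, 356·26500²=250001000000, difference 1.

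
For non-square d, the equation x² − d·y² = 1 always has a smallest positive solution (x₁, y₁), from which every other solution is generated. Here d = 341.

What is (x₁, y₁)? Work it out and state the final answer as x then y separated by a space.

10626551 575460

√341 = [18; 2,6,1,8,2,…,6,2,36, …], period ℓ=14 (even) → k=13
k=0  a_k=18  p_k/q_k = 18/1
k=1  a_k=2  p_k/q_k = 37/2
k=2  a_k=6  p_k/q_k = 240/13
…
k=5  a_k=2  p_k/q_k = 5189/281
…
k=8  a_k=1  p_k/q_k = 28124/1523
…
k=10  a_k=8  p_k/q_k = 641940/34763
…
k=12  a_k=6  p_k/q_k = 4953942/268271
k=13  a_k=2  p_k/q_k = 10626551/575460
→ (10626551, 575460).  Check: 10626551²=112923586155601, 341·575460²=112923586155600, difference 1.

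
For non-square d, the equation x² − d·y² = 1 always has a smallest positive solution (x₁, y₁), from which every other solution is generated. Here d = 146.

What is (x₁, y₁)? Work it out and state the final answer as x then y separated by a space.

d=146: √d = [12; 12,24] (ℓ=2, even), read p_1/q_1
step 0: (12, 1)  from 12·(1,0) + (0,1)
step 1: (145, 12)  from 12·(12,1) + (1,0)
fundamental: x₁=145, y₁=12  (since 21025 − 146·144 = 1)

145 12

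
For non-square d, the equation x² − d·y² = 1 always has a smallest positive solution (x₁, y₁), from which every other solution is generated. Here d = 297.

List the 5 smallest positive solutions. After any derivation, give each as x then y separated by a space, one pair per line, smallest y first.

48599 2820
4723725601 274098360
459136680917399 26641812392460
44627167107085622401 2589530880648228720
4337671388015371645214999 251697222510604722734100

[17; 4,3,1,1,2,1,1,3,4,34] for √297; ℓ=10 ⇒ convergent index 9
k=0  a_k=17  p_k/q_k = 17/1
…
k=2  a_k=3  p_k/q_k = 224/13
k=3  a_k=1  p_k/q_k = 293/17
…
k=5  a_k=2  p_k/q_k = 1327/77
k=6  a_k=1  p_k/q_k = 1844/107
…
k=8  a_k=3  p_k/q_k = 11357/659
k=9  a_k=4  p_k/q_k = 48599/2820
→ (48599, 2820).  Check: 48599²=2361862801, 297·2820²=2361862800, difference 1.
(48599+2820√297)^2 = 4723725601 + 274098360√297
(48599+2820√297)^3 = 459136680917399 + 26641812392460√297
(48599+2820√297)^4 = 44627167107085622401 + 2589530880648228720√297
(48599+2820√297)^5 = 4337671388015371645214999 + 251697222510604722734100√297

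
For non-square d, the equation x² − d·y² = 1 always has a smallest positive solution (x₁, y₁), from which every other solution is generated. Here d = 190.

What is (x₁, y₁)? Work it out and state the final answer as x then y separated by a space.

√190 = [13; 1,3,1,1,1,…,3,1,26, …], period ℓ=14 (even) → k=13
step 0: (13, 1)  from 13·(1,0) + (0,1)
…
step 2: (55, 4)  from 3·(14,1) + (13,1)
step 3: (69, 5)  from 1·(55,4) + (14,1)
…
step 5: (193, 14)  from 1·(124,9) + (69,5)
…
step 11: (11234, 815)  from 1·(7085,514) + (4149,301)
step 12: (40787, 2959)  from 3·(11234,815) + (7085,514)
step 13: (52021, 3774)  from 1·(40787,2959) + (11234,815)
→ (52021, 3774).  Check: 52021²=2706184441, 190·3774²=2706184440, difference 1.

52021 3774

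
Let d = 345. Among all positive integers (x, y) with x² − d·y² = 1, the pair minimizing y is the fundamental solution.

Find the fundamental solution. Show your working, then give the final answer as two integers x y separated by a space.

6761 364

√345 = [18; 1,1,2,1,6,1,2,1,1,36, …], period ℓ=10 (even) → k=9
a_0=18:  p_0=18·1+0=18,  q_0=18·0+1=1
…
a_2=1:  p_2=1·19+18=37,  q_2=1·1+1=2
…
a_8=1:  p_8=1·2879+1003=3882,  q_8=1·155+54=209
a_9=1:  p_9=1·3882+2879=6761,  q_9=1·209+155=364
(x₁, y₁) = (6761, 364);  6761² − 345·364² = 1 ✓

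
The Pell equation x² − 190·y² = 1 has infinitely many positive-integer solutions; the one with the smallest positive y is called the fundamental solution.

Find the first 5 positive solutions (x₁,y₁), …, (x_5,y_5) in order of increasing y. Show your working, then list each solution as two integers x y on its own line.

52021 3774
5412368881 392654508
563113683064981 40852560317562
58587473808034384321 4250382080167131096
6095557949372399730460501 442218252343896093172470

d=190: √d = [13; 1,3,1,1,1,…,3,1,26] (ℓ=14, even), read p_13/q_13
step 0: (13, 1)  from 13·(1,0) + (0,1)
step 1: (14, 1)  from 1·(13,1) + (1,0)
step 2: (55, 4)  from 3·(14,1) + (13,1)
step 3: (69, 5)  from 1·(55,4) + (14,1)
step 4: (124, 9)  from 1·(69,5) + (55,4)
step 5: (193, 14)  from 1·(124,9) + (69,5)
step 6: (510, 37)  from 2·(193,14) + (124,9)
step 7: (1213, 88)  from 2·(510,37) + (193,14)
…
step 10: (7085, 514)  from 1·(4149,301) + (2936,213)
step 11: (11234, 815)  from 1·(7085,514) + (4149,301)
step 12: (40787, 2959)  from 3·(11234,815) + (7085,514)
step 13: (52021, 3774)  from 1·(40787,2959) + (11234,815)
fundamental: x₁=52021, y₁=3774  (since 2706184441 − 190·14243076 = 1)
k=2:  x_2 = 52021·52021+190·3774·3774 = 5412368881,  y_2 = 52021·3774+3774·52021 = 392654508
k=3:  x_3 = 52021·5412368881+190·3774·392654508 = 563113683064981,  y_3 = 52021·392654508+3774·5412368881 = 40852560317562
k=4:  x_4 = 52021·563113683064981+190·3774·40852560317562 = 58587473808034384321,  y_4 = 52021·40852560317562+3774·563113683064981 = 4250382080167131096
k=5:  x_5 = 52021·58587473808034384321+190·3774·4250382080167131096 = 6095557949372399730460501,  y_5 = 52021·4250382080167131096+3774·58587473808034384321 = 442218252343896093172470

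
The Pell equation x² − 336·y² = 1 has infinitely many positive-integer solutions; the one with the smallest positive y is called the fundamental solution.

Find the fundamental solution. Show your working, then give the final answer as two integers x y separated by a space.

55 3

√336 → a₀=18, period (3,36); ℓ=2 even so k=1
i=0: a=18 ⇒ p=18, q=1
i=1: a=3 ⇒ p=55, q=3
fundamental: x₁=55, y₁=3  (since 3025 − 336·9 = 1)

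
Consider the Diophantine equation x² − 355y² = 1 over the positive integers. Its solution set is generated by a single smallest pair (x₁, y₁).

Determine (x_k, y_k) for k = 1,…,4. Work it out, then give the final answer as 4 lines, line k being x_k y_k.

√355 → a₀=18, period (1,5,3,3,1,6,1,3,3,5,1,36); ℓ=12 even so k=11
k=0  a_k=18  p_k/q_k = 18/1
…
k=5  a_k=1  p_k/q_k = 1545/82
…
k=8  a_k=3  p_k/q_k = 46463/2466
k=9  a_k=3  p_k/q_k = 151391/8035
k=10  a_k=5  p_k/q_k = 803418/42641
k=11  a_k=1  p_k/q_k = 954809/50676
→ (954809, 50676).  Check: 954809²=911660226481, 355·50676²=911660226480, difference 1.
(954809+50676√355)^2 = 1823320452961 + 96771801768√355
(954809+50676√355)^3 = 3481845556741524089 + 184797174548553948√355
(954809+50676√355)^4 = 6648994948371812427335041 + 352892010866963721270096√355

954809 50676
1823320452961 96771801768
3481845556741524089 184797174548553948
6648994948371812427335041 352892010866963721270096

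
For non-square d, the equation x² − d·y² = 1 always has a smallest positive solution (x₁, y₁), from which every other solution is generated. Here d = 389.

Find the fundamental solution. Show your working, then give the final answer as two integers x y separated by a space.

3287049 166660

d=389: √d = [19; 1,2,1,1,1,1,2,1,38] (ℓ=9, odd), read p_17/q_17
i=0: a=19 ⇒ p=19, q=1
…
i=3: a=1 ⇒ p=79, q=4
…
i=5: a=1 ⇒ p=217, q=11
i=6: a=1 ⇒ p=355, q=18
…
i=8: a=1 ⇒ p=1282, q=65
i=9: a=38 ⇒ p=49643, q=2517
…
i=13: a=1 ⇒ p=353911, q=17944
i=14: a=1 ⇒ p=556329, q=28207
…
i=16: a=2 ⇒ p=2376809, q=120509
i=17: a=1 ⇒ p=3287049, q=166660
fundamental: x₁=3287049, y₁=166660  (since 10804691128401 − 389·27775555600 = 1)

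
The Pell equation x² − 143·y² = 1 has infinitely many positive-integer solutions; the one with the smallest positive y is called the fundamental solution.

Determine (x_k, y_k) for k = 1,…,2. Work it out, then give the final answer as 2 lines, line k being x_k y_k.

12 1
287 24

√143 = [11; 1,22, …], period ℓ=2 (even) → k=1
i=0: a=11 ⇒ p=11, q=1
i=1: a=1 ⇒ p=12, q=1
(x₁, y₁) = (12, 1);  12² − 143·1² = 1 ✓
(12+1√143)^2 = 287 + 24√143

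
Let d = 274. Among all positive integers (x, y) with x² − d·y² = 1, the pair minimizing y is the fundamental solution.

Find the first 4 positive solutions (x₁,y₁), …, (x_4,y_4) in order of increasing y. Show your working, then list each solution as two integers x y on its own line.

3959299 239190
31352097142801 1894049455620
248264653730785753699 14998216231173381570
1965907990503261255572251201 118764845051735182903983240

√274 → a₀=16, period (1,1,4,4,1,1,32); ℓ=7 odd so k=13
i=0: a=16 ⇒ p=16, q=1
…
i=12: a=1 ⇒ p=2189276, q=132259
i=13: a=1 ⇒ p=3959299, q=239190
→ (3959299, 239190).  Check: 3959299²=15676048571401, 274·239190²=15676048571400, difference 1.
(x_2, y_2) = (3959299·3959299 + 274·239190·239190, 3959299·239190 + 239190·3959299) = (31352097142801, 1894049455620)
(x_3, y_3) = (3959299·31352097142801 + 274·239190·1894049455620, 3959299·1894049455620 + 239190·31352097142801) = (248264653730785753699, 14998216231173381570)
(x_4, y_4) = (3959299·248264653730785753699 + 274·239190·14998216231173381570, 3959299·14998216231173381570 + 239190·248264653730785753699) = (1965907990503261255572251201, 118764845051735182903983240)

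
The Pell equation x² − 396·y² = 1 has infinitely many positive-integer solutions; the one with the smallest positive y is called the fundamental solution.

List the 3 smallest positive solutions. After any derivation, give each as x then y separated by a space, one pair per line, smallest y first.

d=396: √d = [19; 1,8,1,38] (ℓ=4, even), read p_3/q_3
k=0  a_k=19  p_k/q_k = 19/1
…
k=2  a_k=8  p_k/q_k = 179/9
k=3  a_k=1  p_k/q_k = 199/10
fundamental: x₁=199, y₁=10  (since 39601 − 396·100 = 1)
(x_2, y_2) = (199·199 + 396·10·10, 199·10 + 10·199) = (79201, 3980)
(x_3, y_3) = (199·79201 + 396·10·3980, 199·3980 + 10·79201) = (31521799, 1584030)

199 10
79201 3980
31521799 1584030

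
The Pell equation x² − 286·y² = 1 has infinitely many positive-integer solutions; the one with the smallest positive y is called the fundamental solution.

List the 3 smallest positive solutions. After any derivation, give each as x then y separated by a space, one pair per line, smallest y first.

√286 → a₀=16, period (1,10,3,3,2,3,3,10,1,32); ℓ=10 even so k=9
step 0: (16, 1)  from 16·(1,0) + (0,1)
…
step 7: (49703, 2939)  from 3·(15102,893) + (4397,260)
step 8: (512132, 30283)  from 10·(49703,2939) + (15102,893)
step 9: (561835, 33222)  from 1·(512132,30283) + (49703,2939)
fundamental: x₁=561835, y₁=33222  (since 315658567225 − 286·1103701284 = 1)
n=2: (561835,33222)∘(561835,33222) = (561835·561835+286·33222·33222, 561835·33222+33222·561835) = (631317134449,37330564740)
n=3: (631317134449,37330564740)∘(561835,33222) = (561835·631317134449+286·33222·37330564740, 561835·37330564740+33222·631317134449) = (709392124465745995,41947235681362578)

561835 33222
631317134449 37330564740
709392124465745995 41947235681362578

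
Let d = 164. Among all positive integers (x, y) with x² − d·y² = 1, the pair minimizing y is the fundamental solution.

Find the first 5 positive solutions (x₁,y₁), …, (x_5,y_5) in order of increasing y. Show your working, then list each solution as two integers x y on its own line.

2049 160
8396801 655680
34410088449 2686976480
141012534067201 11011228959360
577869330197301249 45124013588480800

√164 = [12; 1,4,6,4,1,24, …], period ℓ=6 (even) → k=5
a_0=12:  p_0=12·1+0=12,  q_0=12·0+1=1
a_1=1:  p_1=1·12+1=13,  q_1=1·1+0=1
a_2=4:  p_2=4·13+12=64,  q_2=4·1+1=5
a_3=6:  p_3=6·64+13=397,  q_3=6·5+1=31
a_4=4:  p_4=4·397+64=1652,  q_4=4·31+5=129
a_5=1:  p_5=1·1652+397=2049,  q_5=1·129+31=160
→ (2049, 160).  Check: 2049²=4198401, 164·160²=4198400, difference 1.
n=2: (2049,160)∘(2049,160) = (2049·2049+164·160·160, 2049·160+160·2049) = (8396801,655680)
n=3: (8396801,655680)∘(2049,160) = (2049·8396801+164·160·655680, 2049·655680+160·8396801) = (34410088449,2686976480)
n=4: (34410088449,2686976480)∘(2049,160) = (2049·34410088449+164·160·2686976480, 2049·2686976480+160·34410088449) = (141012534067201,11011228959360)
n=5: (141012534067201,11011228959360)∘(2049,160) = (2049·141012534067201+164·160·11011228959360, 2049·11011228959360+160·141012534067201) = (577869330197301249,45124013588480800)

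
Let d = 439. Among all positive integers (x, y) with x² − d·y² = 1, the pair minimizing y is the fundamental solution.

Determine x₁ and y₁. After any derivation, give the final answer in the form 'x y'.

440 21

√439 = [20; 1,19,1,40, …], period ℓ=4 (even) → k=3
i=0: a=20 ⇒ p=20, q=1
i=1: a=1 ⇒ p=21, q=1
i=2: a=19 ⇒ p=419, q=20
i=3: a=1 ⇒ p=440, q=21
fundamental: x₁=440, y₁=21  (since 193600 − 439·441 = 1)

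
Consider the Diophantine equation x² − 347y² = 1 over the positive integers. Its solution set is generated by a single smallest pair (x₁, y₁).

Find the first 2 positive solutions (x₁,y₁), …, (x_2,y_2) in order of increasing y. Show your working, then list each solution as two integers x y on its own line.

√347 = [18; 1,1,1,2,4,…,1,1,36, …], period ℓ=14 (even) → k=13
step 0: (18, 1)  from 18·(1,0) + (0,1)
…
step 2: (37, 2)  from 1·(19,1) + (18,1)
step 3: (56, 3)  from 1·(37,2) + (19,1)
step 4: (149, 8)  from 2·(56,3) + (37,2)
…
step 6: (801, 43)  from 1·(652,35) + (149,8)
…
step 9: (74549, 4002)  from 4·(15070,809) + (14269,766)
step 10: (164168, 8813)  from 2·(74549,4002) + (15070,809)
…
step 12: (402885, 21628)  from 1·(238717,12815) + (164168,8813)
step 13: (641602, 34443)  from 1·(402885,21628) + (238717,12815)
fundamental: x₁=641602, y₁=34443  (since 411653126404 − 347·1186320249 = 1)
(641602+34443√347)^2 = 823306252807 + 44197395372√347

641602 34443
823306252807 44197395372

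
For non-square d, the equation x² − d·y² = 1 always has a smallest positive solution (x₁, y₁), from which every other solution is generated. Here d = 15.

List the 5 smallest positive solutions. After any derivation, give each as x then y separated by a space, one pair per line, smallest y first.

4 1
31 8
244 63
1921 496
15124 3905

[3; 1,6] for √15; ℓ=2 ⇒ convergent index 1
i=0: a=3 ⇒ p=3, q=1
i=1: a=1 ⇒ p=4, q=1
→ (4, 1).  Check: 4²=16, 15·1²=15, difference 1.
k=2:  x_2 = 4·4+15·1·1 = 31,  y_2 = 4·1+1·4 = 8
k=3:  x_3 = 4·31+15·1·8 = 244,  y_3 = 4·8+1·31 = 63
k=4:  x_4 = 4·244+15·1·63 = 1921,  y_4 = 4·63+1·244 = 496
k=5:  x_5 = 4·1921+15·1·496 = 15124,  y_5 = 4·496+1·1921 = 3905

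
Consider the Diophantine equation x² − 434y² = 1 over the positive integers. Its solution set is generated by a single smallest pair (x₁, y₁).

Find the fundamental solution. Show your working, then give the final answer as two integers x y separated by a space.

125 6

√434 → a₀=20, period (1,4,1,40); ℓ=4 even so k=3
i=0: a=20 ⇒ p=20, q=1
i=1: a=1 ⇒ p=21, q=1
i=2: a=4 ⇒ p=104, q=5
i=3: a=1 ⇒ p=125, q=6
→ (125, 6).  Check: 125²=15625, 434·6²=15624, difference 1.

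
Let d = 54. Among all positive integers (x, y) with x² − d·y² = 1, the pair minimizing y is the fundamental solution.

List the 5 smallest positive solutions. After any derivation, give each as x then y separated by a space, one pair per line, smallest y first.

485 66
470449 64020
456335045 62099334
442644523201 60236289960
429364731169925 58429139161866

d=54: √d = [7; 2,1,6,1,2,14] (ℓ=6, even), read p_5/q_5
a_0=7:  p_0=7·1+0=7,  q_0=7·0+1=1
a_1=2:  p_1=2·7+1=15,  q_1=2·1+0=2
a_2=1:  p_2=1·15+7=22,  q_2=1·2+1=3
a_3=6:  p_3=6·22+15=147,  q_3=6·3+2=20
a_4=1:  p_4=1·147+22=169,  q_4=1·20+3=23
a_5=2:  p_5=2·169+147=485,  q_5=2·23+20=66
(x₁, y₁) = (485, 66);  485² − 54·66² = 1 ✓
k=2:  x_2 = 485·485+54·66·66 = 470449,  y_2 = 485·66+66·485 = 64020
k=3:  x_3 = 485·470449+54·66·64020 = 456335045,  y_3 = 485·64020+66·470449 = 62099334
k=4:  x_4 = 485·456335045+54·66·62099334 = 442644523201,  y_4 = 485·62099334+66·456335045 = 60236289960
k=5:  x_5 = 485·442644523201+54·66·60236289960 = 429364731169925,  y_5 = 485·60236289960+66·442644523201 = 58429139161866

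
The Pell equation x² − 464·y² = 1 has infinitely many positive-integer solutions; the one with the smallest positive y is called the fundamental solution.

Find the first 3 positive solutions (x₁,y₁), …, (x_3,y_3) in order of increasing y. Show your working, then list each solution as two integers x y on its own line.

9801 455
192119201 8918910
3765920568201 174828473365

[21; 1,1,5,1,1,1,5,1,1,42] for √464; ℓ=10 ⇒ convergent index 9
i=0: a=21 ⇒ p=21, q=1
i=1: a=1 ⇒ p=22, q=1
i=2: a=1 ⇒ p=43, q=2
…
i=4: a=1 ⇒ p=280, q=13
i=5: a=1 ⇒ p=517, q=24
i=6: a=1 ⇒ p=797, q=37
…
i=8: a=1 ⇒ p=5299, q=246
i=9: a=1 ⇒ p=9801, q=455
(x₁, y₁) = (9801, 455);  9801² − 464·455² = 1 ✓
n=2: (9801,455)∘(9801,455) = (9801·9801+464·455·455, 9801·455+455·9801) = (192119201,8918910)
n=3: (192119201,8918910)∘(9801,455) = (9801·192119201+464·455·8918910, 9801·8918910+455·192119201) = (3765920568201,174828473365)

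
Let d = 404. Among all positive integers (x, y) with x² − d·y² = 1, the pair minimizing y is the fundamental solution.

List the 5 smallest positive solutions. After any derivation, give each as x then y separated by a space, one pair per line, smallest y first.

201 10
80801 4020
32481801 1616030
13057603201 649640040
5249124005001 261153680050

√404 → a₀=20, period (10,40); ℓ=2 even so k=1
step 0: (20, 1)  from 20·(1,0) + (0,1)
step 1: (201, 10)  from 10·(20,1) + (1,0)
(x₁, y₁) = (201, 10);  201² − 404·10² = 1 ✓
n=2: (201,10)∘(201,10) = (201·201+404·10·10, 201·10+10·201) = (80801,4020)
n=3: (80801,4020)∘(201,10) = (201·80801+404·10·4020, 201·4020+10·80801) = (32481801,1616030)
n=4: (32481801,1616030)∘(201,10) = (201·32481801+404·10·1616030, 201·1616030+10·32481801) = (13057603201,649640040)
n=5: (13057603201,649640040)∘(201,10) = (201·13057603201+404·10·649640040, 201·649640040+10·13057603201) = (5249124005001,261153680050)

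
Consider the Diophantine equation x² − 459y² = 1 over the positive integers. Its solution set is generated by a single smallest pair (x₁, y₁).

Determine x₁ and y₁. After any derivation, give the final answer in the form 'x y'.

499850 23331

√459 = [21; 2,2,1,4,21,4,1,2,2,42, …], period ℓ=10 (even) → k=9
a_0=21:  p_0=21·1+0=21,  q_0=21·0+1=1
a_1=2:  p_1=2·21+1=43,  q_1=2·1+0=2
…
a_6=4:  p_6=4·14997+707=60695,  q_6=4·700+33=2833
…
a_8=2:  p_8=2·75692+60695=212079,  q_8=2·3533+2833=9899
a_9=2:  p_9=2·212079+75692=499850,  q_9=2·9899+3533=23331
(x₁, y₁) = (499850, 23331);  499850² − 459·23331² = 1 ✓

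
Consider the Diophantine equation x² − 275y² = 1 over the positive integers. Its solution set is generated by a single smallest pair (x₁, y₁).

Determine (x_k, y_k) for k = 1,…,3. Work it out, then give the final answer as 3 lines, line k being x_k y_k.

199 12
79201 4776
31521799 1900836

√275 → a₀=16, period (1,1,2,1,1,32); ℓ=6 even so k=5
i=0: a=16 ⇒ p=16, q=1
i=1: a=1 ⇒ p=17, q=1
i=2: a=1 ⇒ p=33, q=2
…
i=4: a=1 ⇒ p=116, q=7
i=5: a=1 ⇒ p=199, q=12
fundamental: x₁=199, y₁=12  (since 39601 − 275·144 = 1)
k=2:  x_2 = 199·199+275·12·12 = 79201,  y_2 = 199·12+12·199 = 4776
k=3:  x_3 = 199·79201+275·12·4776 = 31521799,  y_3 = 199·4776+12·79201 = 1900836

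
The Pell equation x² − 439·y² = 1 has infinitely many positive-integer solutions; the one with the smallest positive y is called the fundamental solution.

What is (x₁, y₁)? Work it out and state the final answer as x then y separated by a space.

440 21

√439 → a₀=20, period (1,19,1,40); ℓ=4 even so k=3
step 0: (20, 1)  from 20·(1,0) + (0,1)
step 1: (21, 1)  from 1·(20,1) + (1,0)
step 2: (419, 20)  from 19·(21,1) + (20,1)
step 3: (440, 21)  from 1·(419,20) + (21,1)
fundamental: x₁=440, y₁=21  (since 193600 − 439·441 = 1)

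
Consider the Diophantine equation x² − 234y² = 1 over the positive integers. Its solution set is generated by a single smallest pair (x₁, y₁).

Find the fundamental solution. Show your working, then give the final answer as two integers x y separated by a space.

5201 340

d=234: √d = [15; 3,2,1,2,1,2,3,30] (ℓ=8, even), read p_7/q_7
k=0  a_k=15  p_k/q_k = 15/1
…
k=3  a_k=1  p_k/q_k = 153/10
k=4  a_k=2  p_k/q_k = 413/27
…
k=6  a_k=2  p_k/q_k = 1545/101
k=7  a_k=3  p_k/q_k = 5201/340
→ (5201, 340).  Check: 5201²=27050401, 234·340²=27050400, difference 1.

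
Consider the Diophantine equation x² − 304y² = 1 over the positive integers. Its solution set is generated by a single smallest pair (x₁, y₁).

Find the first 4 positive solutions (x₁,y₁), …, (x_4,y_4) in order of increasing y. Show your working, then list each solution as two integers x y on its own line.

√304 → a₀=17, period (2,3,2,1,1,1,1,1,2,3,2,34); ℓ=12 even so k=11
step 0: (17, 1)  from 17·(1,0) + (0,1)
…
step 5: (680, 39)  from 1·(401,23) + (279,16)
…
step 8: (2842, 163)  from 1·(1761,101) + (1081,62)
…
step 10: (25177, 1444)  from 3·(7445,427) + (2842,163)
step 11: (57799, 3315)  from 2·(25177,1444) + (7445,427)
(x₁, y₁) = (57799, 3315);  57799² − 304·3315² = 1 ✓
n=2: (57799,3315)∘(57799,3315) = (57799·57799+304·3315·3315, 57799·3315+3315·57799) = (6681448801,383207370)
n=3: (6681448801,383207370)∘(57799,3315) = (57799·6681448801+304·3315·383207370, 57799·383207370+3315·6681448801) = (772362118440199,44298005553945)
n=4: (772362118440199,44298005553945)∘(57799,3315) = (57799·772362118440199+304·3315·44298005553945, 57799·44298005553945+3315·772362118440199) = (89283516160768675201,5120760845641726740)

57799 3315
6681448801 383207370
772362118440199 44298005553945
89283516160768675201 5120760845641726740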